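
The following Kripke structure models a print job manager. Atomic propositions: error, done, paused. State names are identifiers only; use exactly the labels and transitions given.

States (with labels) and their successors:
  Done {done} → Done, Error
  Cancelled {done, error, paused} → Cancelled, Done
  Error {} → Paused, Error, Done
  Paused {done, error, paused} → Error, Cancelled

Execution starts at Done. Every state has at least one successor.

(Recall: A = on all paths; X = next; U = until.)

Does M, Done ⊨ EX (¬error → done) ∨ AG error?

Yes

States satisfying ¬error → done: {Done, Cancelled, Paused}.
States satisfying EX (¬error → done): {Done, Cancelled, Error, Paused}.
States satisfying error: {Cancelled, Paused}.
States satisfying AG error: ∅.
States satisfying EX (¬error → done) ∨ AG error: {Done, Cancelled, Error, Paused}.
Done ∈ Sat(EX (¬error → done) ∨ AG error).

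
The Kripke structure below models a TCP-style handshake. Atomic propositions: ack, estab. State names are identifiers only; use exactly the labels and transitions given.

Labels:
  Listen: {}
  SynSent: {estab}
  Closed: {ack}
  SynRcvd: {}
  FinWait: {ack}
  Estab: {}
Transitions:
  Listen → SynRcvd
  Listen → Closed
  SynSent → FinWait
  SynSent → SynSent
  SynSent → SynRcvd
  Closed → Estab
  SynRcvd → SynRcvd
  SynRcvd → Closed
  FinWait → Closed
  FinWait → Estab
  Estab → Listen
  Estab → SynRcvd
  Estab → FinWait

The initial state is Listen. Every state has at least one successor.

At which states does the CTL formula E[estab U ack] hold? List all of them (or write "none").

States satisfying estab: {SynSent}.
States satisfying ack: {Closed, FinWait}.
States satisfying E[estab U ack]: {SynSent, Closed, FinWait}.

{SynSent, Closed, FinWait}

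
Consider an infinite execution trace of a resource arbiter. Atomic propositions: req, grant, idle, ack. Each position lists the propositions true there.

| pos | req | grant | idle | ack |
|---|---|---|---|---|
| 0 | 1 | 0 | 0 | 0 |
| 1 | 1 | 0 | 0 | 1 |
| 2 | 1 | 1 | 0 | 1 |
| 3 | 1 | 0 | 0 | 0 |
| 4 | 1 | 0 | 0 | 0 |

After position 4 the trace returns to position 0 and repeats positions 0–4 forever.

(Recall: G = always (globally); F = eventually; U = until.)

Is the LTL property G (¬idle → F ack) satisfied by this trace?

¬idle → F ack holds at every position 0..4, and those are all positions ever visited, so G (¬idle → F ack) holds.
Positions where ¬idle holds: 0, 1, 2, 3, 4.
Check F ack at each: 0→ok, 1→ok, 2→ok, 3→ok, 4→ok.

Satisfied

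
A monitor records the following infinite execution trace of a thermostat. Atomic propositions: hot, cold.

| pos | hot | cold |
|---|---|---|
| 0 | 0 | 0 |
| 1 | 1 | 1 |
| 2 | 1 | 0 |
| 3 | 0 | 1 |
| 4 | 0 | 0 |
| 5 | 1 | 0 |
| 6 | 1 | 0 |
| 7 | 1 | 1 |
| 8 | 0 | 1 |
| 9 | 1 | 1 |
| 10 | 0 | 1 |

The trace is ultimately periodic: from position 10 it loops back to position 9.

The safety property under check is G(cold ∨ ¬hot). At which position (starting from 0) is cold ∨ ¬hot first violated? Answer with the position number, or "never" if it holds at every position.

2

Check cold ∨ ¬hot at each position in order: 0 ✓, 1 ✓.
At position 2 the labels are {hot}, so cold ∨ ¬hot is false there. This is the first violation.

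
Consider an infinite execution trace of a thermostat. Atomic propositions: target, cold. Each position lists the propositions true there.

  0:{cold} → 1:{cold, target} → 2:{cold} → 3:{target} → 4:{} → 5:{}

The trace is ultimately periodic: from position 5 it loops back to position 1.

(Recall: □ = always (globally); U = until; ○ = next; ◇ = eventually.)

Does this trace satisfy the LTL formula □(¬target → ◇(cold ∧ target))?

Yes

¬target → ◇(cold ∧ target) holds at every position 0..5, and those are all positions ever visited, so □(¬target → ◇(cold ∧ target)) holds.
Positions where ¬target holds: 0, 2, 4, 5.
Check ◇(cold ∧ target) at each: 0→ok, 2→ok, 4→ok, 5→ok.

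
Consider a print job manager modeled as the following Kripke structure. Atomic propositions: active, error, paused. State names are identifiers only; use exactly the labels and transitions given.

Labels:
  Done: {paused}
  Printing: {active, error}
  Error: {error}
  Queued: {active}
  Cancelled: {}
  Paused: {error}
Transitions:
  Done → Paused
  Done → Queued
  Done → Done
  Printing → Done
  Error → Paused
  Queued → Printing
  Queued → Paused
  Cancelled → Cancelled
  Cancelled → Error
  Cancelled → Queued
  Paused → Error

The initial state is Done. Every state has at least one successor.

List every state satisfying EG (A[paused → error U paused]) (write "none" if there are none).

States satisfying A[paused → error U paused]: {Done, Printing}.
States satisfying EG (A[paused → error U paused]): {Done, Printing}.

{Done, Printing}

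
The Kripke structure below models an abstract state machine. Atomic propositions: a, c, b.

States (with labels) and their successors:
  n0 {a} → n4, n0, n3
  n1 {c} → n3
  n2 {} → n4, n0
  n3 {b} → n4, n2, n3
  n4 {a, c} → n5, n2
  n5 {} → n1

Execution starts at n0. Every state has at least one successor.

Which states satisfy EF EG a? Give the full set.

{n0, n1, n2, n3, n4, n5}

States satisfying EG a: {n0}.
States satisfying EF EG a: {n0, n1, n2, n3, n4, n5}.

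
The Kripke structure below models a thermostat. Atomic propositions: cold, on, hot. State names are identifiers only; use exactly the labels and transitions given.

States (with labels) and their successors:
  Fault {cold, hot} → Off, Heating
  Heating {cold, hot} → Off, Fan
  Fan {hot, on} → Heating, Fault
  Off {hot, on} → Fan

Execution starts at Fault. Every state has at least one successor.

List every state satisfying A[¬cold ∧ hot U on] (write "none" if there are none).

States satisfying ¬cold ∧ hot: {Fan, Off}.
States satisfying on: {Fan, Off}.
States satisfying A[¬cold ∧ hot U on]: {Fan, Off}.

{Fan, Off}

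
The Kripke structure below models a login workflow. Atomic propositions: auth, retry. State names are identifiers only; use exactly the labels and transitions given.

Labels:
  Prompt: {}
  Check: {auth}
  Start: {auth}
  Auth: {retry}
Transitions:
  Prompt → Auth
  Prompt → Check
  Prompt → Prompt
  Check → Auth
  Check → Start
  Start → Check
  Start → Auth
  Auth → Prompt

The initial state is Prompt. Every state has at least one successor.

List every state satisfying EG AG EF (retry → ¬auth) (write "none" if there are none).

{Prompt, Check, Start, Auth}

States satisfying AG EF (retry → ¬auth): {Prompt, Check, Start, Auth}.
States satisfying EG AG EF (retry → ¬auth): {Prompt, Check, Start, Auth}.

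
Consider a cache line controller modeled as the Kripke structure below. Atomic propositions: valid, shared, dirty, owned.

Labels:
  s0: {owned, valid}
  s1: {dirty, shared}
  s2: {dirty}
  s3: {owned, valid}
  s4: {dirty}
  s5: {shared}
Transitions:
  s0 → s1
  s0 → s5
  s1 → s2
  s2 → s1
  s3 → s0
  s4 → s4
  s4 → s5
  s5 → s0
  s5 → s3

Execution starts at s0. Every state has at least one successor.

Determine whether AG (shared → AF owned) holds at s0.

States satisfying shared → AF owned: {s0, s2, s3, s4, s5}.
States satisfying AG (shared → AF owned): ∅.
s1 is reachable from s0 and violates shared → AF owned, so AG fails at s0.
s0 ∉ Sat(AG (shared → AF owned)).

Does not hold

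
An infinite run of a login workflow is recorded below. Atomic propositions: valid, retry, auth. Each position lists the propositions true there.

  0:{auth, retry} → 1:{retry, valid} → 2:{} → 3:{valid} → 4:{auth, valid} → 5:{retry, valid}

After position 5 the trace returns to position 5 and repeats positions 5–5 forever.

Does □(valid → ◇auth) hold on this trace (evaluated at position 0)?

valid → ◇auth must hold at every position from 0 onward. It fails at position 5, so □(valid → ◇auth) is false.
Positions where valid holds: 1, 3, 4, 5.
Check ◇auth at each: 1→ok, 3→ok, 4→ok, 5→fails.

Violated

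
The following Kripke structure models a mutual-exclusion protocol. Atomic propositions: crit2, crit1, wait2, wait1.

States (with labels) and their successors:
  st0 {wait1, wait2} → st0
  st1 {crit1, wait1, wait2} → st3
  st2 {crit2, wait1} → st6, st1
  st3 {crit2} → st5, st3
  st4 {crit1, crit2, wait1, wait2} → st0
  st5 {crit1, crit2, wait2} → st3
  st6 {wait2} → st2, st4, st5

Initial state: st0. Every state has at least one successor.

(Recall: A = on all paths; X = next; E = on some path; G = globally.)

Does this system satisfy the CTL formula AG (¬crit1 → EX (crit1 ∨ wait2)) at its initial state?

States satisfying ¬crit1 → EX (crit1 ∨ wait2): {st0, st1, st2, st3, st4, st5, st6}.
States satisfying AG (¬crit1 → EX (crit1 ∨ wait2)): {st0, st1, st2, st3, st4, st5, st6}.
Every state reachable from st0 satisfies ¬crit1 → EX (crit1 ∨ wait2).
st0 ∈ Sat(AG (¬crit1 → EX (crit1 ∨ wait2))).

Yes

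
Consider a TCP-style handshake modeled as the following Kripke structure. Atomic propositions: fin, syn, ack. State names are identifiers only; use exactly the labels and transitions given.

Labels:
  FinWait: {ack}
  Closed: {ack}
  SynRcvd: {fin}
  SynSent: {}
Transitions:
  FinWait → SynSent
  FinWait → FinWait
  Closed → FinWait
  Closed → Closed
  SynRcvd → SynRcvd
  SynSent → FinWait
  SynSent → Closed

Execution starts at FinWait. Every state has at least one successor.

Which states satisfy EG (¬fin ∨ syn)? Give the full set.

{FinWait, Closed, SynSent}

States satisfying ¬fin ∨ syn: {FinWait, Closed, SynSent}.
States satisfying EG (¬fin ∨ syn): {FinWait, Closed, SynSent}.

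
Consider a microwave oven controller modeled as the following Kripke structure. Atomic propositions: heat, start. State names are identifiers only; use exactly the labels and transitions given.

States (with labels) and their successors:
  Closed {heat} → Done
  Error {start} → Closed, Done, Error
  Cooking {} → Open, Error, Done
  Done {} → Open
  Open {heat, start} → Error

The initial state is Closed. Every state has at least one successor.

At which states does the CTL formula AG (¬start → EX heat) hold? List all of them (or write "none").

States satisfying ¬start → EX heat: {Error, Cooking, Done, Open}.
States satisfying AG (¬start → EX heat): ∅.

none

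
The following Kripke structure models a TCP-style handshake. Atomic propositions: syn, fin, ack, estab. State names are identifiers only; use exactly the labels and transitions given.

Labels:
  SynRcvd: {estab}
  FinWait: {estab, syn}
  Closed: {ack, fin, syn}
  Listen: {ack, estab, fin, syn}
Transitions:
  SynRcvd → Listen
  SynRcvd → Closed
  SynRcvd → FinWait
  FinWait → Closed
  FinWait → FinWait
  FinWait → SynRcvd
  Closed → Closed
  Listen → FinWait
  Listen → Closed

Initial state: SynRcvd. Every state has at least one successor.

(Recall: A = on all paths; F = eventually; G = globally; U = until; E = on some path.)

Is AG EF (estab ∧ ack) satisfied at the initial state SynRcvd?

States satisfying EF (estab ∧ ack): {SynRcvd, FinWait, Listen}.
States satisfying AG EF (estab ∧ ack): ∅.
Closed is reachable from SynRcvd and violates EF (estab ∧ ack), so AG fails at SynRcvd.
SynRcvd ∉ Sat(AG EF (estab ∧ ack)).

Violated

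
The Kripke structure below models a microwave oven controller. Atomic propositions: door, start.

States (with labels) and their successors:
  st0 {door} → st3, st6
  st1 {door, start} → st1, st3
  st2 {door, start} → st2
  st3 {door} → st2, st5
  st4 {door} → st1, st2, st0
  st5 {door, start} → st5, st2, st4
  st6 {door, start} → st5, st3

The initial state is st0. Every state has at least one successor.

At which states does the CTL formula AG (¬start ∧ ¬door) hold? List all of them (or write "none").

none

States satisfying ¬start ∧ ¬door: ∅.
States satisfying AG (¬start ∧ ¬door): ∅.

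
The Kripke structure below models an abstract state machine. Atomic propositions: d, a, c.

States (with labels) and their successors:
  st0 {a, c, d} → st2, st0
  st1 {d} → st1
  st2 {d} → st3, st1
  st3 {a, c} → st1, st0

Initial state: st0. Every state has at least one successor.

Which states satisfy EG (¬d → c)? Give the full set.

States satisfying ¬d → c: {st0, st1, st2, st3}.
States satisfying EG (¬d → c): {st0, st1, st2, st3}.

{st0, st1, st2, st3}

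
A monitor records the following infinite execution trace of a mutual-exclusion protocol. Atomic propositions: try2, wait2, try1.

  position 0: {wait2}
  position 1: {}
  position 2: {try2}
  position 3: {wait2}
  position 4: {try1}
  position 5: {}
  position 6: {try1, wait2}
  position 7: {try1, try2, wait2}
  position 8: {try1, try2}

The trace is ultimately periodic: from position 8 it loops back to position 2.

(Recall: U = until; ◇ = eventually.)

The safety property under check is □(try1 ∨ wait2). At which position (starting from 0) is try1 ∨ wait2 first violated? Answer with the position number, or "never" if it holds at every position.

Check try1 ∨ wait2 at each position in order: 0 ✓.
At position 1 the labels are {}, so try1 ∨ wait2 is false there. This is the first violation.

1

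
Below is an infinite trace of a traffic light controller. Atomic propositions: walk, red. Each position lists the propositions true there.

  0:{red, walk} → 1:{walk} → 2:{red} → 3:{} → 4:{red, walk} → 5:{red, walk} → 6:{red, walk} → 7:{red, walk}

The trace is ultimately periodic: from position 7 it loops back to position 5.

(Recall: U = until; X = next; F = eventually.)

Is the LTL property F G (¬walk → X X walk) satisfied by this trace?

G (¬walk → X X walk) holds at position 0, which is reachable from 0, so F G (¬walk → X X walk) holds.

Satisfied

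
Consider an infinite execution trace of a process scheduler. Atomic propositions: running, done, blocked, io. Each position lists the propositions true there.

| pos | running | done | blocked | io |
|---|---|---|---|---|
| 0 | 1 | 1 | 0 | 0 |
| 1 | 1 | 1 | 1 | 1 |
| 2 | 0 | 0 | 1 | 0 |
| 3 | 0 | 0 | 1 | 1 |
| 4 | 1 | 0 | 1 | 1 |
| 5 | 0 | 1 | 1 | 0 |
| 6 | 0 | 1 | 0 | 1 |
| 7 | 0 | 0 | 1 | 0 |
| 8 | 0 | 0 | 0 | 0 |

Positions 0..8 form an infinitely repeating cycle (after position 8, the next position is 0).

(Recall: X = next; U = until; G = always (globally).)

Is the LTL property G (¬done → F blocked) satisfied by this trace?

¬done → F blocked holds at every position 0..8, and those are all positions ever visited, so G (¬done → F blocked) holds.
Positions where ¬done holds: 2, 3, 4, 7, 8.
Check F blocked at each: 2→ok, 3→ok, 4→ok, 7→ok, 8→ok.

Yes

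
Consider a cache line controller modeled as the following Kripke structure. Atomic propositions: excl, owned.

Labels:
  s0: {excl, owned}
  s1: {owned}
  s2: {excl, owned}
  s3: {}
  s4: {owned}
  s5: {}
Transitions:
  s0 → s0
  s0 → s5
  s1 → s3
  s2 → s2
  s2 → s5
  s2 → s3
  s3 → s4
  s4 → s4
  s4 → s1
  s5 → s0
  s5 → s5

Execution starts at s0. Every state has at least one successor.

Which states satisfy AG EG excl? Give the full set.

none

States satisfying EG excl: {s0, s2}.
States satisfying AG EG excl: ∅.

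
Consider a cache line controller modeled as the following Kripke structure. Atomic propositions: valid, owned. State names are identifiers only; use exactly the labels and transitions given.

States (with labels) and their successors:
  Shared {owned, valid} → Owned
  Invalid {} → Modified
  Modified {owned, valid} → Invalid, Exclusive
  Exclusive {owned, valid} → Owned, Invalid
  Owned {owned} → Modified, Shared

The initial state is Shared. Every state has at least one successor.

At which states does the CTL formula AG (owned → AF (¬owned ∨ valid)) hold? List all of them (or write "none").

States satisfying owned → AF (¬owned ∨ valid): {Shared, Invalid, Modified, Exclusive, Owned}.
States satisfying AG (owned → AF (¬owned ∨ valid)): {Shared, Invalid, Modified, Exclusive, Owned}.

{Shared, Invalid, Modified, Exclusive, Owned}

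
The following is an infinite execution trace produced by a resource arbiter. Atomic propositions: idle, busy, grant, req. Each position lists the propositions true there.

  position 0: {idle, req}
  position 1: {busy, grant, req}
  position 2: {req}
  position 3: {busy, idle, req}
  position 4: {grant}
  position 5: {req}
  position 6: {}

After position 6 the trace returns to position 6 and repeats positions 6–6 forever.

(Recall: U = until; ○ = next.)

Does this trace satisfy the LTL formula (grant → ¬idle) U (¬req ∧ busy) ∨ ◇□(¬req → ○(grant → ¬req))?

Satisfied

¬req ∧ busy never holds along the trace, so (grant → ¬idle) U (¬req ∧ busy) is false.
□(¬req → ○(grant → ¬req)) holds at position 0, which is reachable from 0, so ◇□(¬req → ○(grant → ¬req)) holds.
At position 0: (grant → ¬idle) U (¬req ∧ busy) is false; ◇□(¬req → ○(grant → ¬req)) is true; so (grant → ¬idle) U (¬req ∧ busy) ∨ ◇□(¬req → ○(grant → ¬req)) is true.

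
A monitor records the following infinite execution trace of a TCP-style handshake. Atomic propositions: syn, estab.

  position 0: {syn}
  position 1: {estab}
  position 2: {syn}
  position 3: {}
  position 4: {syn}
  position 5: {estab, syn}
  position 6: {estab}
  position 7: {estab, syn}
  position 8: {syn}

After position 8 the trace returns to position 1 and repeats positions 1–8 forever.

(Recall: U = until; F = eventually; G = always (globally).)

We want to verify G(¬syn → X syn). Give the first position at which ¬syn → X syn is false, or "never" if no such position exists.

never

¬syn → X syn holds at every position 0..8, and those are all the positions the trace ever visits, so the invariant G(¬syn → X syn) is never violated.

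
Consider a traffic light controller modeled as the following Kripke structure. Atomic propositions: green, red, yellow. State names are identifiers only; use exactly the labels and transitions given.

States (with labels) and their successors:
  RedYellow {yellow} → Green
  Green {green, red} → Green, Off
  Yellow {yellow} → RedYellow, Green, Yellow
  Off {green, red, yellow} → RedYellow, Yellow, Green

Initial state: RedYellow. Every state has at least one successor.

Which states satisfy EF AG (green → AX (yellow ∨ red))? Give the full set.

{RedYellow, Green, Yellow, Off}

States satisfying AG (green → AX (yellow ∨ red)): {RedYellow, Green, Yellow, Off}.
States satisfying EF AG (green → AX (yellow ∨ red)): {RedYellow, Green, Yellow, Off}.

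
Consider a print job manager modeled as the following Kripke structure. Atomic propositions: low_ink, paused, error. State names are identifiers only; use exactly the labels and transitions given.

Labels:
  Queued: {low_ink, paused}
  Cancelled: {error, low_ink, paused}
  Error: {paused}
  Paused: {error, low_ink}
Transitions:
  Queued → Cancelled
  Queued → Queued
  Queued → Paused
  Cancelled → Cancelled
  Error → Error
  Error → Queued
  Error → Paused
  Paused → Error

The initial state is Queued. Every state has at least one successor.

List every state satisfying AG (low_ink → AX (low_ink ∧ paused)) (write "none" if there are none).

States satisfying low_ink → AX (low_ink ∧ paused): {Cancelled, Error}.
States satisfying AG (low_ink → AX (low_ink ∧ paused)): {Cancelled}.

{Cancelled}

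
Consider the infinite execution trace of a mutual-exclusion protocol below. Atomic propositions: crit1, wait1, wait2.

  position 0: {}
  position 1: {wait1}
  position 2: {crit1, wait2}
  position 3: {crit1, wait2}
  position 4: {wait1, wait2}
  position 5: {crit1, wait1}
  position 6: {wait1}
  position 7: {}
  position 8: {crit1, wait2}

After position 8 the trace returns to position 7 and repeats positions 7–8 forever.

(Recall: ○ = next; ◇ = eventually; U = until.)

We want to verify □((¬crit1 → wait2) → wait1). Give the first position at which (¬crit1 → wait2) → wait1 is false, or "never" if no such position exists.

2

Check (¬crit1 → wait2) → wait1 at each position in order: 0 ✓, 1 ✓.
At position 2 the labels are {crit1, wait2}, so (¬crit1 → wait2) → wait1 is false there. This is the first violation.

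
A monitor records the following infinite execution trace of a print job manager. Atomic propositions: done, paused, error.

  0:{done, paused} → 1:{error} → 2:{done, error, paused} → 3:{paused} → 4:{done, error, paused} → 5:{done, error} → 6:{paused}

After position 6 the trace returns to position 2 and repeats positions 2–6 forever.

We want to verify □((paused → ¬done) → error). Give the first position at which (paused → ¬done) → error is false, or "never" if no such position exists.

Check (paused → ¬done) → error at each position in order: 0 ✓, 1 ✓, 2 ✓.
At position 3 the labels are {paused}, so (paused → ¬done) → error is false there. This is the first violation.

3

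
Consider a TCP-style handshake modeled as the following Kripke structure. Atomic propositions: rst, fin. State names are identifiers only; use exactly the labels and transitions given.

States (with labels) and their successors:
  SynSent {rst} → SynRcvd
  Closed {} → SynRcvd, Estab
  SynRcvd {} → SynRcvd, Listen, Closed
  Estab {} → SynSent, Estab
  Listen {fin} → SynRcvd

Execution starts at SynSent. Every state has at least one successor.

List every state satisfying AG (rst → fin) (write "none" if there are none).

none

States satisfying rst → fin: {Closed, SynRcvd, Estab, Listen}.
States satisfying AG (rst → fin): ∅.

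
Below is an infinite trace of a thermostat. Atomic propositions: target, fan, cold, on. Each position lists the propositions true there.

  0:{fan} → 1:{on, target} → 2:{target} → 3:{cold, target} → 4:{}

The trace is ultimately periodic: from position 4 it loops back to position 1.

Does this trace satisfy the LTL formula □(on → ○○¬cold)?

on → ○○¬cold must hold at every position from 0 onward. It fails at position 1, so □(on → ○○¬cold) is false.
Positions where on holds: 1.
Check ○○¬cold at each: 1→fails.

No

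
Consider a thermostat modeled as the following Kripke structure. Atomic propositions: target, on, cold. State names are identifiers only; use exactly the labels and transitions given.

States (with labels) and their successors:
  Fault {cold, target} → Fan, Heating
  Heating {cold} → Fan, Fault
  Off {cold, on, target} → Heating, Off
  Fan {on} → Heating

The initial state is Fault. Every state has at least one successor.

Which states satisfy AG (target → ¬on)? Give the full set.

States satisfying target → ¬on: {Fault, Heating, Fan}.
States satisfying AG (target → ¬on): {Fault, Heating, Fan}.

{Fault, Heating, Fan}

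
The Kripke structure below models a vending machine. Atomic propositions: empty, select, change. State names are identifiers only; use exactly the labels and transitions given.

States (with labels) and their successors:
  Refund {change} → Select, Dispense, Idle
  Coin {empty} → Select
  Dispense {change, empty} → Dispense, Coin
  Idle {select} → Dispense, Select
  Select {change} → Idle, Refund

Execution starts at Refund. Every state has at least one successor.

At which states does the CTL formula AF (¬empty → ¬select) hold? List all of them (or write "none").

{Refund, Coin, Dispense, Idle, Select}

States satisfying ¬empty → ¬select: {Refund, Coin, Dispense, Select}.
States satisfying AF (¬empty → ¬select): {Refund, Coin, Dispense, Idle, Select}.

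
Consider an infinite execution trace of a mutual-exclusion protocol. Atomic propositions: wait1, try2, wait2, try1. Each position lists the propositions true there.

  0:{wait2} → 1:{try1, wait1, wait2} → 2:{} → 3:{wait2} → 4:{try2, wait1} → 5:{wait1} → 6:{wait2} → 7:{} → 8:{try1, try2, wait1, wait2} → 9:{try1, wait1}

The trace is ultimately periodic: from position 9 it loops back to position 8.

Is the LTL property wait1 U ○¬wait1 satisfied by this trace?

Walking from position 0: at position 0, ○¬wait1 has not yet held and wait1 fails, so wait1 U ○¬wait1 is false.

Does not hold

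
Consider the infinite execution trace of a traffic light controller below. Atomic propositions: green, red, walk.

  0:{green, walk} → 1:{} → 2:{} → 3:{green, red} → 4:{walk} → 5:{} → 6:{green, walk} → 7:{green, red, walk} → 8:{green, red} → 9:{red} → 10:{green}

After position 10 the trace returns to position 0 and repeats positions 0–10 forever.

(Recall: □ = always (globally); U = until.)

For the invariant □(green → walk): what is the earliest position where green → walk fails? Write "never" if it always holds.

Check green → walk at each position in order: 0 ✓, 1 ✓, 2 ✓.
At position 3 the labels are {green, red}, so green → walk is false there. This is the first violation.

3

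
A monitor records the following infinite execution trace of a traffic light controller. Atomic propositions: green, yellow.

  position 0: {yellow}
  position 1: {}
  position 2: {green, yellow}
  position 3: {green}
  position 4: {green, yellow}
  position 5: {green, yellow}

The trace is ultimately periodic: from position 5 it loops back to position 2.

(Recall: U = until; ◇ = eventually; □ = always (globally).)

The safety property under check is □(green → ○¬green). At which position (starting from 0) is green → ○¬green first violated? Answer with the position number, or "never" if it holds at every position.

Check green → ○¬green at each position in order: 0 ✓, 1 ✓.
At position 2 the labels are {green, yellow} and the next position 3 has {green}, so green → ○¬green is false there. This is the first violation.

2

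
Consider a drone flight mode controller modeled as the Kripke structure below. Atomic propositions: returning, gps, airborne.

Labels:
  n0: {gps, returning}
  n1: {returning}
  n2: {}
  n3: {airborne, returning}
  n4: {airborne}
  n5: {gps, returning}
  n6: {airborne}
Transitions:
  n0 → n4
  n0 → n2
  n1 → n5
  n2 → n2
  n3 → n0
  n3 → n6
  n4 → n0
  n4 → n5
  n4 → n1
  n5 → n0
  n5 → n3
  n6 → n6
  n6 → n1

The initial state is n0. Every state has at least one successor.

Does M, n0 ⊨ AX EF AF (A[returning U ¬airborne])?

Holds

States satisfying EF AF (A[returning U ¬airborne]): {n0, n1, n2, n3, n4, n5, n6}.
States satisfying AX EF AF (A[returning U ¬airborne]): {n0, n1, n2, n3, n4, n5, n6}.
n0 ∈ Sat(AX EF AF (A[returning U ¬airborne])).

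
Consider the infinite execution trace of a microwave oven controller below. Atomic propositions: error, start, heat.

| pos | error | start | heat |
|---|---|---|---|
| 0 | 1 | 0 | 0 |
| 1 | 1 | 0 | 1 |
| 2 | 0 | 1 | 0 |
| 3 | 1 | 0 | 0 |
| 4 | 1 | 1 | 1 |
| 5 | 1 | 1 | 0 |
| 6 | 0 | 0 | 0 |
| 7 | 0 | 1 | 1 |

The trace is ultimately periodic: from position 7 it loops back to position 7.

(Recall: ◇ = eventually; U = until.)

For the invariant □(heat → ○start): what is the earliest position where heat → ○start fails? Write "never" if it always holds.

never

heat → ○start holds at every position 0..7, and those are all the positions the trace ever visits, so the invariant □(heat → ○start) is never violated.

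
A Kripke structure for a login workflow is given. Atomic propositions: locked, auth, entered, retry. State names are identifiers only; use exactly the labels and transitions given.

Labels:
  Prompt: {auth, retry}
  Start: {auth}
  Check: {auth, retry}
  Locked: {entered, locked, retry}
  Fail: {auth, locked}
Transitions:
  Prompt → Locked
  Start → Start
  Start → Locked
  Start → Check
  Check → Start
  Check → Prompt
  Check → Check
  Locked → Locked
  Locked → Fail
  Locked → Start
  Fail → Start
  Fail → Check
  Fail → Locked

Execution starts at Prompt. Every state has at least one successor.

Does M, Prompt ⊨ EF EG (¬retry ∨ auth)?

Holds

States satisfying EG (¬retry ∨ auth): {Start, Check, Fail}.
States satisfying EF EG (¬retry ∨ auth): {Prompt, Start, Check, Locked, Fail}.
Some path from Prompt reaches a state where EG (¬retry ∨ auth) holds.
Prompt ∈ Sat(EF EG (¬retry ∨ auth)).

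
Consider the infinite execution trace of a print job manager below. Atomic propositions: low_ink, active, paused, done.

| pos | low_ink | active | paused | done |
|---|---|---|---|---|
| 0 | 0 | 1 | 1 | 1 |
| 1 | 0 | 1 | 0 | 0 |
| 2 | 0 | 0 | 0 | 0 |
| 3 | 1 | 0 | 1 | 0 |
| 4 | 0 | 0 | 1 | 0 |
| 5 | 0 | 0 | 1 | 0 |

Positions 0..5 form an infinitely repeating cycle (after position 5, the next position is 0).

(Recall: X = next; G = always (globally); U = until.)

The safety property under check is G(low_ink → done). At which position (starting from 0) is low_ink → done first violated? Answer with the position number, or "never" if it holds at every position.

3

Check low_ink → done at each position in order: 0 ✓, 1 ✓, 2 ✓.
At position 3 the labels are {low_ink, paused}, so low_ink → done is false there. This is the first violation.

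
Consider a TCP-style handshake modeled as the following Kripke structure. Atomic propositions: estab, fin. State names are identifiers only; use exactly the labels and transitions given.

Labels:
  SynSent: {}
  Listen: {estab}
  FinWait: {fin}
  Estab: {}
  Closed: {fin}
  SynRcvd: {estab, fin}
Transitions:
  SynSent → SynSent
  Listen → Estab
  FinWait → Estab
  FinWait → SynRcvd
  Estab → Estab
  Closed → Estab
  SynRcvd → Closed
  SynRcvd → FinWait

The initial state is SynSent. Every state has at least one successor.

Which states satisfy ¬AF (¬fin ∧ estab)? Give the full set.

States satisfying ¬fin ∧ estab: {Listen}.
States satisfying AF (¬fin ∧ estab): {Listen}.
States satisfying ¬AF (¬fin ∧ estab): {SynSent, FinWait, Estab, Closed, SynRcvd}.

{SynSent, FinWait, Estab, Closed, SynRcvd}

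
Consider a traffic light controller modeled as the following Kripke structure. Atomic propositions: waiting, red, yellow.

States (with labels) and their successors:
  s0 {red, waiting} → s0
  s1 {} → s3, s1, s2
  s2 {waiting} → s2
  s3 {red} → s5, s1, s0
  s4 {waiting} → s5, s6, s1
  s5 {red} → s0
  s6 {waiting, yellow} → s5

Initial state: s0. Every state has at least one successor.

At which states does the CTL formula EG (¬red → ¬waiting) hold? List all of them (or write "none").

States satisfying ¬red → ¬waiting: {s0, s1, s3, s5}.
States satisfying EG (¬red → ¬waiting): {s0, s1, s3, s5}.

{s0, s1, s3, s5}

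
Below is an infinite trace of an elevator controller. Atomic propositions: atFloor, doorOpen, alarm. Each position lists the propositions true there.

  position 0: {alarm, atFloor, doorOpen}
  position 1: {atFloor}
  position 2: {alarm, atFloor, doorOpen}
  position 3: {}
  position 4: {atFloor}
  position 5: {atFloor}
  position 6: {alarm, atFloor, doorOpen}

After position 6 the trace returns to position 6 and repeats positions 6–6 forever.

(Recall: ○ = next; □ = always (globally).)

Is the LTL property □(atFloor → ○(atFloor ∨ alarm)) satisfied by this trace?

No

atFloor → ○(atFloor ∨ alarm) must hold at every position from 0 onward. It fails at position 2, so □(atFloor → ○(atFloor ∨ alarm)) is false.
Positions where atFloor holds: 0, 1, 2, 4, 5, 6.
Check ○(atFloor ∨ alarm) at each: 0→ok, 1→ok, 2→fails, 4→ok, 5→ok, 6→ok.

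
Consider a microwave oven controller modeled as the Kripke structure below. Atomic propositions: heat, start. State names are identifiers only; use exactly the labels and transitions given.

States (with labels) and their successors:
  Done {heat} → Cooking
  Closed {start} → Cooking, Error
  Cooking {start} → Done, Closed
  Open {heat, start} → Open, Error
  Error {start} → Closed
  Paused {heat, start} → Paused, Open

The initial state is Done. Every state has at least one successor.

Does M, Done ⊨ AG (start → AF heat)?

States satisfying start → AF heat: {Done, Open, Paused}.
States satisfying AG (start → AF heat): ∅.
Closed is reachable from Done and violates start → AF heat, so AG fails at Done.
Done ∉ Sat(AG (start → AF heat)).

Violated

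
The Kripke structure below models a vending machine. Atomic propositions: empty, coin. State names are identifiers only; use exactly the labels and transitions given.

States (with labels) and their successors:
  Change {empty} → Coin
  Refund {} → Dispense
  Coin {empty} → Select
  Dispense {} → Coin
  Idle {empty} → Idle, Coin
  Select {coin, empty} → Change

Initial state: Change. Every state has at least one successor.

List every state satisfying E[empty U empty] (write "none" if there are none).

States satisfying empty: {Change, Coin, Idle, Select}.
States satisfying E[empty U empty]: {Change, Coin, Idle, Select}.

{Change, Coin, Idle, Select}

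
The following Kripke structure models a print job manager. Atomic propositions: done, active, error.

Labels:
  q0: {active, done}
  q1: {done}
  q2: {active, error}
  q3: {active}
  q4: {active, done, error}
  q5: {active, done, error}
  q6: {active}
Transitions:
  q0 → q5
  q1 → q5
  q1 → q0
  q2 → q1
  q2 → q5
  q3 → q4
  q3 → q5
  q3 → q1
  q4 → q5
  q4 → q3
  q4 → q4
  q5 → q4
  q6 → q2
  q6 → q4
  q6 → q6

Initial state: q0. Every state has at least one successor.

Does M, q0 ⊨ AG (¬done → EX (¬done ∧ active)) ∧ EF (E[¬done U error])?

States satisfying ¬done → EX (¬done ∧ active): {q0, q1, q4, q5, q6}.
States satisfying AG (¬done → EX (¬done ∧ active)): ∅.
States satisfying E[¬done U error]: {q2, q3, q4, q5, q6}.
States satisfying EF (E[¬done U error]): {q0, q1, q2, q3, q4, q5, q6}.
States satisfying AG (¬done → EX (¬done ∧ active)) ∧ EF (E[¬done U error]): ∅.
q0 ∉ Sat(AG (¬done → EX (¬done ∧ active)) ∧ EF (E[¬done U error])).

Does not hold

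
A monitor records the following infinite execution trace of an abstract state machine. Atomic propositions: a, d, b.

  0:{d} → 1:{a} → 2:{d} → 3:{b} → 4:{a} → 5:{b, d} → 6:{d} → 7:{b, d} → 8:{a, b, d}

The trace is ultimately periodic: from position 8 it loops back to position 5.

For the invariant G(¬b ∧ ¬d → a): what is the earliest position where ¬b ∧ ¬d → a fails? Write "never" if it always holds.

¬b ∧ ¬d → a holds at every position 0..8, and those are all the positions the trace ever visits, so the invariant G(¬b ∧ ¬d → a) is never violated.

never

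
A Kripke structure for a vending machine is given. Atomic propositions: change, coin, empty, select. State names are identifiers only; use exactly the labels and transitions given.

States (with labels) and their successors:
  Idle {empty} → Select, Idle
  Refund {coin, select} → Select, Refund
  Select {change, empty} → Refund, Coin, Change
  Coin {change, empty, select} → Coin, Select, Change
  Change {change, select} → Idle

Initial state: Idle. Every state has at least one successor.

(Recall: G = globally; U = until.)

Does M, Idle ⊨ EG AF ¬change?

Holds

States satisfying AF ¬change: {Idle, Refund, Change}.
States satisfying EG AF ¬change: {Idle, Refund, Change}.
Idle ∈ Sat(EG AF ¬change).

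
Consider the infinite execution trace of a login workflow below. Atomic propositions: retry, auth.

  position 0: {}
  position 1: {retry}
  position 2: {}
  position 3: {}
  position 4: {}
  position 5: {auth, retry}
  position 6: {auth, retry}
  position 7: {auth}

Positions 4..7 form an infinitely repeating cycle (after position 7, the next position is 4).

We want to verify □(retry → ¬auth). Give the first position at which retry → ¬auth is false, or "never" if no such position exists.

5

Check retry → ¬auth at each position in order: 0 ✓, 1 ✓, 2 ✓, 3 ✓, 4 ✓.
At position 5 the labels are {auth, retry}, so retry → ¬auth is false there. This is the first violation.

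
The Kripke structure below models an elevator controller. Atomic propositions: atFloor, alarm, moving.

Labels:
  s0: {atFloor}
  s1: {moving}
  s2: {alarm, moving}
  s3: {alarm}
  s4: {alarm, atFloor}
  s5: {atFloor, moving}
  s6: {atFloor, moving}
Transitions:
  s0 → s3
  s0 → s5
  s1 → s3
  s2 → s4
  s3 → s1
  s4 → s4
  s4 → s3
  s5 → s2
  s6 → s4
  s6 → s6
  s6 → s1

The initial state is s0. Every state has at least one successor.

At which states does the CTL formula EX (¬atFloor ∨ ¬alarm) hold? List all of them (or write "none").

{s0, s1, s3, s4, s5, s6}

States satisfying ¬atFloor ∨ ¬alarm: {s0, s1, s2, s3, s5, s6}.
States satisfying EX (¬atFloor ∨ ¬alarm): {s0, s1, s3, s4, s5, s6}.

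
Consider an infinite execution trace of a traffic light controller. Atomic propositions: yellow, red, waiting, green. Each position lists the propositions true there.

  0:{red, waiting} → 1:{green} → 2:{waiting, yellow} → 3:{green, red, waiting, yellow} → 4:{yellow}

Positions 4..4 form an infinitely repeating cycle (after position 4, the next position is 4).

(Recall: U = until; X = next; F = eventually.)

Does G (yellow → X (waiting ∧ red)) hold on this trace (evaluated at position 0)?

yellow → X (waiting ∧ red) must hold at every position from 0 onward. It fails at position 3, so G (yellow → X (waiting ∧ red)) is false.
Positions where yellow holds: 2, 3, 4.
Check X (waiting ∧ red) at each: 2→ok, 3→fails, 4→fails.

Does not hold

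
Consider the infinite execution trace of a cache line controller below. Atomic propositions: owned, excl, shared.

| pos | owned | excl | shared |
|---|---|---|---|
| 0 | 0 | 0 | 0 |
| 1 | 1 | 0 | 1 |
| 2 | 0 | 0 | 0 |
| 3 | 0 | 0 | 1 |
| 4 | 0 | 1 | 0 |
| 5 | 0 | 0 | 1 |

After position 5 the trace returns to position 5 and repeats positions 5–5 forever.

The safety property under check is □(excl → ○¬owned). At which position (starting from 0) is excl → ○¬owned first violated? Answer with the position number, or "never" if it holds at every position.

excl → ○¬owned holds at every position 0..5, and those are all the positions the trace ever visits, so the invariant □(excl → ○¬owned) is never violated.

never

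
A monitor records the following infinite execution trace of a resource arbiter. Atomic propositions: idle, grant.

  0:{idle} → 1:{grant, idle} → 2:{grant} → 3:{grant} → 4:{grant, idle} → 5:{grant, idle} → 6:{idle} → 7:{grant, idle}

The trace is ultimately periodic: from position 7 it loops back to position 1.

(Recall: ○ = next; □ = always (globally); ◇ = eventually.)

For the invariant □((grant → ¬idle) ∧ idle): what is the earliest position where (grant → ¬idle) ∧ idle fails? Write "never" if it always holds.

Check (grant → ¬idle) ∧ idle at each position in order: 0 ✓.
At position 1 the labels are {grant, idle}, so (grant → ¬idle) ∧ idle is false there. This is the first violation.

1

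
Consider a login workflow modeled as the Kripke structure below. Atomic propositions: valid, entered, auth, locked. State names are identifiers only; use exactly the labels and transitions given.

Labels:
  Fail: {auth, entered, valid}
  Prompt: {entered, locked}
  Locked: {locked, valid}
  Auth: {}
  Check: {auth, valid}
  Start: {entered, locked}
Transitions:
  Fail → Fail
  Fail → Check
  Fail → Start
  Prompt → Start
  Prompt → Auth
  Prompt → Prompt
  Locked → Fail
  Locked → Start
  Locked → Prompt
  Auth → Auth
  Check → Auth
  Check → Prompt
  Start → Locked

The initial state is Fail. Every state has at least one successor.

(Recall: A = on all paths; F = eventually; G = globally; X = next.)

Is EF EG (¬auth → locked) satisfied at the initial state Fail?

States satisfying EG (¬auth → locked): {Fail, Prompt, Locked, Check, Start}.
States satisfying EF EG (¬auth → locked): {Fail, Prompt, Locked, Check, Start}.
Some path from Fail reaches a state where EG (¬auth → locked) holds.
Fail ∈ Sat(EF EG (¬auth → locked)).

Satisfied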